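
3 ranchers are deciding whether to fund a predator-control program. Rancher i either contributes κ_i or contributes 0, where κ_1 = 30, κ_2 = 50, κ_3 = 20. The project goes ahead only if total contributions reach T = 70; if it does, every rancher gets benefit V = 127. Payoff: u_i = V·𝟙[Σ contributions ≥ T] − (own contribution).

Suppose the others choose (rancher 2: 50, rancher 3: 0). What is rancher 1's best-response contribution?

Others' total = 50. Contributing 30 brings total to 80 ≥ 70: gain V − κ_1 = 97.
Best response: 30.

30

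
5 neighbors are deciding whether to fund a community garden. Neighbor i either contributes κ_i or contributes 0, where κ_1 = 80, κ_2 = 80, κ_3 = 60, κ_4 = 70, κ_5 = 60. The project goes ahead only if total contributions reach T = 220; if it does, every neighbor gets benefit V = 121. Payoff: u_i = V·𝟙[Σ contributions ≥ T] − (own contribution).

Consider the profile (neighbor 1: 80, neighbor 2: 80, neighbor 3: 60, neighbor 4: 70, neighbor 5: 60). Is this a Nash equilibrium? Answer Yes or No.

Total = 350 ≥ 220: provided.
Neighbor 1 (pledges 80, payoff 41): dropping to 0 → total 270, payoff 121. Profitable deviation.

No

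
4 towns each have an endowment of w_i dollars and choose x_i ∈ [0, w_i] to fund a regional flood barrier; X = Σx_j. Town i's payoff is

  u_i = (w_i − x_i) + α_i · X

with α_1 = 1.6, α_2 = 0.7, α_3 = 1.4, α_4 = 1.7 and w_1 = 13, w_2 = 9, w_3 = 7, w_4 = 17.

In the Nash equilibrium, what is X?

∂u_i/∂x_i = α_i − 1, so town i contributes w_i if α_i > 1, else 0.
α_i > 1 for i ∈ {1, 3, 4}; NE contributions (13, 0, 7, 17), X = 37.

37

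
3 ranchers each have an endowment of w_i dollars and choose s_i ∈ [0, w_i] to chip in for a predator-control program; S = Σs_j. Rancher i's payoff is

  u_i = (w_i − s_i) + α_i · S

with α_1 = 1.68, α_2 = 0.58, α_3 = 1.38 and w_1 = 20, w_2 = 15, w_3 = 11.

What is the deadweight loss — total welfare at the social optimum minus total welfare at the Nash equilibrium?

∂u_i/∂s_i = α_i − 1, so rancher i contributes w_i if α_i > 1, else 0.
α_i > 1 for i ∈ {1, 3}; NE contributions (20, 0, 11), S = 31.
W^NE = Σw_i − S^NE + (Σα_i)·S^NE = 46 + 2.64·31 = 127.84.
Planner: ∂(Σu_j)/∂s_i = Σα_j − 1 = 2.64 > 0, so everyone contributes w_i; S^SO = 46, W^SO = 46 + 2.64·46 = 167.44.
Deadweight loss = 39.6.

39.6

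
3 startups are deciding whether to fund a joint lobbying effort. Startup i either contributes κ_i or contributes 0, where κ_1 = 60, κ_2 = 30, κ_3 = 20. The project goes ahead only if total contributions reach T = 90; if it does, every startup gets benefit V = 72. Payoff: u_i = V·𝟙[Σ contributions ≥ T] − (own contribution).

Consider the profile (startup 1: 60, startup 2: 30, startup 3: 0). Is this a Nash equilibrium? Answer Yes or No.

Total = 90 ≥ 90: provided.
Startup 1 (pledges 60, payoff 12): dropping to 0 → total 30, payoff 0. No gain.
Startup 2 (pledges 30, payoff 42): dropping to 0 → total 60, payoff 0. No gain.
Startup 3 (pledges 0, payoff 72): pledging 20 → total 110, payoff 52. No gain.

Yes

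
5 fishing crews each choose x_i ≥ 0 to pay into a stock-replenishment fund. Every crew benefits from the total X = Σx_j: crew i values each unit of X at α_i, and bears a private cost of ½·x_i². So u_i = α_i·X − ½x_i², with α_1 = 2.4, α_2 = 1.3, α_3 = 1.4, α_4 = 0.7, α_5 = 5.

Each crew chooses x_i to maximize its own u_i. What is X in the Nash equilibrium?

10.8

Crew i's FOC: ∂u_i/∂x_i = α_i − x_i = 0, so x_i* = α_i.
NE contributions = (2.4, 1.3, 1.4, 0.7, 5); X = 10.8.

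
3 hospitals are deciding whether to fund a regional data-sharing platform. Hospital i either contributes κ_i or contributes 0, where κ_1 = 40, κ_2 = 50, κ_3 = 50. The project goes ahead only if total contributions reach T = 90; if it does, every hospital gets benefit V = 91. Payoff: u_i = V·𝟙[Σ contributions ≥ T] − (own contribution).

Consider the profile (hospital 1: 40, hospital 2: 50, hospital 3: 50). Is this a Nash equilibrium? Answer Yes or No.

Total = 140 ≥ 90: provided.
Hospital 1 (pledges 40, payoff 51): dropping to 0 → total 100, payoff 91. Profitable deviation.

No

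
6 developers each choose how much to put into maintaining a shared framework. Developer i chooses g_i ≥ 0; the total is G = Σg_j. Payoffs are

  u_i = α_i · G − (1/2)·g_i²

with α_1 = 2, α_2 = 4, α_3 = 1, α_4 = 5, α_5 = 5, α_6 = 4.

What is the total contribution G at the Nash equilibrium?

21

Developer i's FOC: ∂u_i/∂g_i = α_i − g_i = 0, so g_i* = α_i.
NE contributions = (2, 4, 1, 5, 5, 4); G = 21.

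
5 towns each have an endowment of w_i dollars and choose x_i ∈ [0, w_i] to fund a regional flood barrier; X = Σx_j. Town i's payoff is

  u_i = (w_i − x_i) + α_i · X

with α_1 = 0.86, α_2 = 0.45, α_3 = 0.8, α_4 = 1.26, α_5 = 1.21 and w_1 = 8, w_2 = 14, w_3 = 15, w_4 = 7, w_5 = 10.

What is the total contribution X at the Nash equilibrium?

17

∂u_i/∂x_i = α_i − 1, so town i contributes w_i if α_i > 1, else 0.
α_i > 1 for i ∈ {4, 5}; NE contributions (0, 0, 0, 7, 10), X = 17.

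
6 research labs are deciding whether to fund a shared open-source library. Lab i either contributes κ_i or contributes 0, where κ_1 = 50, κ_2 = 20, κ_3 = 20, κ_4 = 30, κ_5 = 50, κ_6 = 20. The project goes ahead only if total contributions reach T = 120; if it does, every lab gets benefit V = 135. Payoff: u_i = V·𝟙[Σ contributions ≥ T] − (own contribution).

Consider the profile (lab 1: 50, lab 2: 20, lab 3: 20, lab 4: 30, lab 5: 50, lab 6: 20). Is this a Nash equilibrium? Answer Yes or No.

Total = 190 ≥ 120: provided.
Lab 1 (pledges 50, payoff 85): dropping to 0 → total 140, payoff 135. Profitable deviation.

No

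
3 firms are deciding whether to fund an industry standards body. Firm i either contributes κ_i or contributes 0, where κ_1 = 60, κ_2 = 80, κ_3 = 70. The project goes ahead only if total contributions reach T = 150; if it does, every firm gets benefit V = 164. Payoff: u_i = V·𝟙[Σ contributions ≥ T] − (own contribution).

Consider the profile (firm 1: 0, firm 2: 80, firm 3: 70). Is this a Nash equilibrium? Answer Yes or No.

Total = 150 ≥ 150: provided.
Firm 1 (pledges 0, payoff 164): pledging 60 → total 210, payoff 104. No gain.
Firm 2 (pledges 80, payoff 84): dropping to 0 → total 70, payoff 0. No gain.
Firm 3 (pledges 70, payoff 94): dropping to 0 → total 80, payoff 0. No gain.

Yes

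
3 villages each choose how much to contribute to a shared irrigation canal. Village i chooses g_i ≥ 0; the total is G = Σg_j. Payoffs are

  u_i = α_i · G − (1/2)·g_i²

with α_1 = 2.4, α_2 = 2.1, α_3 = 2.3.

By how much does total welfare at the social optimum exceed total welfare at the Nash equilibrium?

30.85

Village i's FOC: ∂u_i/∂g_i = α_i − g_i = 0, so g_i* = α_i.
NE contributions = (2.4, 2.1, 2.3); G = 6.8.
W^NE = (Σα)·G − ½Σα_i² = 6.8² − ½·15.46 = 38.51.
Planner sets g_i = Σα_j = 6.8 for every i, so G^SO = 3·6.8 = 20.4.
W^SO = (Σα)·G^SO − ½·3·(Σα)² = (3/2)·6.8² = 69.36.
Deadweight loss = W^SO − W^NE = 30.85.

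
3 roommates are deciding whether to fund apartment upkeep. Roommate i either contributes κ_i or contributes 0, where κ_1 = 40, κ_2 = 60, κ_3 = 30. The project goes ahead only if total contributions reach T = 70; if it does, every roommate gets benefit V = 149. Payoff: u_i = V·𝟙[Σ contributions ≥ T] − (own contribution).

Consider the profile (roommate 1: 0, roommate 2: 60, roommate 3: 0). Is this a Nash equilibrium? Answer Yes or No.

Total = 60 < 70: not provided.
Roommate 1 (pledges 0, payoff 0): pledging 40 → total 100, payoff 109. Profitable deviation.

No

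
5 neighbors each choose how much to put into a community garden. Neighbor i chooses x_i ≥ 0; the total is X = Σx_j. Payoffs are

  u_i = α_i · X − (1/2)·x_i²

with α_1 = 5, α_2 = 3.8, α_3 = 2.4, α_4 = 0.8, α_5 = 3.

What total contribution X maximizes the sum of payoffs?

75

Planner FOC: ∂(Σu_j)/∂x_i = (Σα_j) − x_i = 0, so x_i^SO = Σα_j = 15 for every i; X^SO = 75.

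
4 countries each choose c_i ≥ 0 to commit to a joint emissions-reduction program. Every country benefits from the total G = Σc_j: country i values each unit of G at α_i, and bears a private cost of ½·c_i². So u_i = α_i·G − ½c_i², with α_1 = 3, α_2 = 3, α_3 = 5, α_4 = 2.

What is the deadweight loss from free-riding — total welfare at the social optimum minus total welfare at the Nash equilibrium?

192.5

Country i's FOC: ∂u_i/∂c_i = α_i − c_i = 0, so c_i* = α_i.
NE contributions = (3, 3, 5, 2); G = 13.
W^NE = (Σα)·G − ½Σα_i² = 13² − ½·47 = 145.5.
Planner sets c_i = Σα_j = 13 for every i, so G^SO = 4·13 = 52.
W^SO = (Σα)·G^SO − ½·4·(Σα)² = (4/2)·13² = 338.
Deadweight loss = W^SO − W^NE = 192.5.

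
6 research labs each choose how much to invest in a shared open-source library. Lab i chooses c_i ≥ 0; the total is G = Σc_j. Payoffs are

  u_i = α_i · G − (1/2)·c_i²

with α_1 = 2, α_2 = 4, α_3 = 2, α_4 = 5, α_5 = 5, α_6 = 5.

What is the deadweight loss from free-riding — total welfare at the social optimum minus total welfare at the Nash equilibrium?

Lab i's FOC: ∂u_i/∂c_i = α_i − c_i = 0, so c_i* = α_i.
NE contributions = (2, 4, 2, 5, 5, 5); G = 23.
W^NE = (Σα)·G − ½Σα_i² = 23² − ½·99 = 479.5.
Planner sets c_i = Σα_j = 23 for every i, so G^SO = 6·23 = 138.
W^SO = (Σα)·G^SO − ½·6·(Σα)² = (6/2)·23² = 1587.
Deadweight loss = W^SO − W^NE = 1107.5.

1107.5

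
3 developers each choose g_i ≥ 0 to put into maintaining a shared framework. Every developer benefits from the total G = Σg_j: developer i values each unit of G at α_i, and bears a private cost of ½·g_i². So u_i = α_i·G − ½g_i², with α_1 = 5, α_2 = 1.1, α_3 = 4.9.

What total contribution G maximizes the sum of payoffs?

33

Planner FOC: ∂(Σu_j)/∂g_i = (Σα_j) − g_i = 0, so g_i^SO = Σα_j = 11 for every i; G^SO = 33.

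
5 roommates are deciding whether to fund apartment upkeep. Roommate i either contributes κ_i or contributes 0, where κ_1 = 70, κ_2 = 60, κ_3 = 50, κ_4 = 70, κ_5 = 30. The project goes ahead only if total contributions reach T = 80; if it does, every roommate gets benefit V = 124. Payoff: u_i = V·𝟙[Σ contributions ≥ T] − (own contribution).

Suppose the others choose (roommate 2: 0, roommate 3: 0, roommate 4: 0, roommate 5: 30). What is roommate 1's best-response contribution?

70

Others' total = 30. Contributing 70 brings total to 100 ≥ 80: gain V − κ_1 = 54.
Best response: 70.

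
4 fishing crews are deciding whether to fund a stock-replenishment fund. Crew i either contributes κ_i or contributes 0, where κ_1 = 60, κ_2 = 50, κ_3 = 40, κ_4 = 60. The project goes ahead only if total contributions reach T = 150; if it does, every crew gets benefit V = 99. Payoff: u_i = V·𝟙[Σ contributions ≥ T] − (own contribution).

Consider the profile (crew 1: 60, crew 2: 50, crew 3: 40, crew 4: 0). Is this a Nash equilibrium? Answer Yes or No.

Yes

Total = 150 ≥ 150: provided.
Crew 1 (pledges 60, payoff 39): dropping to 0 → total 90, payoff 0. No gain.
Crew 2 (pledges 50, payoff 49): dropping to 0 → total 100, payoff 0. No gain.
Crew 3 (pledges 40, payoff 59): dropping to 0 → total 110, payoff 0. No gain.
Crew 4 (pledges 0, payoff 99): pledging 60 → total 210, payoff 39. No gain.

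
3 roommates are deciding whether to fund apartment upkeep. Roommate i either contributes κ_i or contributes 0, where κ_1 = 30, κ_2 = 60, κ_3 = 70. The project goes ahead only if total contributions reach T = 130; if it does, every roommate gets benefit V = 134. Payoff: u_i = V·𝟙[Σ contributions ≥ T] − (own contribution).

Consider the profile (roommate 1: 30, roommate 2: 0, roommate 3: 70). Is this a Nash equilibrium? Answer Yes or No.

No

Total = 100 < 130: not provided.
Roommate 1 (pledges 30, payoff -30): dropping to 0 → total 70, payoff 0. Profitable deviation.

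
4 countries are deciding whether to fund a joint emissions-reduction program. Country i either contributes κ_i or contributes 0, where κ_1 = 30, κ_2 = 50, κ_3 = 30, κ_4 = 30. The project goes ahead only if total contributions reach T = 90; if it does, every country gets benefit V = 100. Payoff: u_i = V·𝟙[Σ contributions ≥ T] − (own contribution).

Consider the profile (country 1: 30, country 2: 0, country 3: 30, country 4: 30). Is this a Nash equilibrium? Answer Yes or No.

Yes

Total = 90 ≥ 90: provided.
Country 1 (pledges 30, payoff 70): dropping to 0 → total 60, payoff 0. No gain.
Country 2 (pledges 0, payoff 100): pledging 50 → total 140, payoff 50. No gain.
Country 3 (pledges 30, payoff 70): dropping to 0 → total 60, payoff 0. No gain.
Country 4 (pledges 30, payoff 70): dropping to 0 → total 60, payoff 0. No gain.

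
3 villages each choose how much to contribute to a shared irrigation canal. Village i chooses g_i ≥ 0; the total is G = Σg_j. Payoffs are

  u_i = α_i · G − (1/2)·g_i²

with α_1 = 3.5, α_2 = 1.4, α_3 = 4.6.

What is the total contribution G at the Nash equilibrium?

9.5

Village i's FOC: ∂u_i/∂g_i = α_i − g_i = 0, so g_i* = α_i.
NE contributions = (3.5, 1.4, 4.6); G = 9.5.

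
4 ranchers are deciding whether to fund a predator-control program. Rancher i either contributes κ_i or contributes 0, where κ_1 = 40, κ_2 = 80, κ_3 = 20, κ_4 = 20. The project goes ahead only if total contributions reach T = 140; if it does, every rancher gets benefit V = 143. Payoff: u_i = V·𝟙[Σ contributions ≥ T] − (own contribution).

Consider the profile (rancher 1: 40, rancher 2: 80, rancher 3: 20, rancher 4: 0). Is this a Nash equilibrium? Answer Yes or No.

Yes

Total = 140 ≥ 140: provided.
Rancher 1 (pledges 40, payoff 103): dropping to 0 → total 100, payoff 0. No gain.
Rancher 2 (pledges 80, payoff 63): dropping to 0 → total 60, payoff 0. No gain.
Rancher 3 (pledges 20, payoff 123): dropping to 0 → total 120, payoff 0. No gain.
Rancher 4 (pledges 0, payoff 143): pledging 20 → total 160, payoff 123. No gain.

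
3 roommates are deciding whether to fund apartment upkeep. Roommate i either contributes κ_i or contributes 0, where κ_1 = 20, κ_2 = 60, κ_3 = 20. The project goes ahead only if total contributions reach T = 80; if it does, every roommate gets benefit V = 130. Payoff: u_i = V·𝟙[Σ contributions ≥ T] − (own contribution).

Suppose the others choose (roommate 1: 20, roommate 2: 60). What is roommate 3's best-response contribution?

Others' total = 80 ≥ 80; contributing adds cost 20 for no extra benefit.
Best response: 0.

0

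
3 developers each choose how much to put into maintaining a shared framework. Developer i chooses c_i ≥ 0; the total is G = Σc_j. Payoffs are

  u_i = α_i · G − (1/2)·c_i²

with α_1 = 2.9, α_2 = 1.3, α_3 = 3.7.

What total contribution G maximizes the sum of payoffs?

23.7

Planner FOC: ∂(Σu_j)/∂c_i = (Σα_j) − c_i = 0, so c_i^SO = Σα_j = 7.9 for every i; G^SO = 23.7.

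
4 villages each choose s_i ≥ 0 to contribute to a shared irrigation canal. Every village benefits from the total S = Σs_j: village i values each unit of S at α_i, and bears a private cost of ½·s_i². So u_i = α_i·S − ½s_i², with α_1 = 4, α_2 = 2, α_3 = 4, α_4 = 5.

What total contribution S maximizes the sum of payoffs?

Planner FOC: ∂(Σu_j)/∂s_i = (Σα_j) − s_i = 0, so s_i^SO = Σα_j = 15 for every i; S^SO = 60.

60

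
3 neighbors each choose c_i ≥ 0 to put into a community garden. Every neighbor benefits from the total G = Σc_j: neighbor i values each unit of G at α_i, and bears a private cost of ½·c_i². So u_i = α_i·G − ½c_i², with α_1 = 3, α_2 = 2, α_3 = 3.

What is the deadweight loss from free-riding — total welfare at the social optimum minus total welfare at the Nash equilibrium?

Neighbor i's FOC: ∂u_i/∂c_i = α_i − c_i = 0, so c_i* = α_i.
NE contributions = (3, 2, 3); G = 8.
W^NE = (Σα)·G − ½Σα_i² = 8² − ½·22 = 53.
Planner sets c_i = Σα_j = 8 for every i, so G^SO = 3·8 = 24.
W^SO = (Σα)·G^SO − ½·3·(Σα)² = (3/2)·8² = 96.
Deadweight loss = W^SO − W^NE = 43.

43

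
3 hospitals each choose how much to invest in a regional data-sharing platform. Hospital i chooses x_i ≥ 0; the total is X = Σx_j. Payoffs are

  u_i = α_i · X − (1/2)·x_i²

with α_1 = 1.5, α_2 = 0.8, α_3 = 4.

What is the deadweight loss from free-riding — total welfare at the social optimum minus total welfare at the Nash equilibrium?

29.29

Hospital i's FOC: ∂u_i/∂x_i = α_i − x_i = 0, so x_i* = α_i.
NE contributions = (1.5, 0.8, 4); X = 6.3.
W^NE = (Σα)·X − ½Σα_i² = 6.3² − ½·18.89 = 30.245.
Planner sets x_i = Σα_j = 6.3 for every i, so X^SO = 3·6.3 = 18.9.
W^SO = (Σα)·X^SO − ½·3·(Σα)² = (3/2)·6.3² = 59.535.
Deadweight loss = W^SO − W^NE = 29.29.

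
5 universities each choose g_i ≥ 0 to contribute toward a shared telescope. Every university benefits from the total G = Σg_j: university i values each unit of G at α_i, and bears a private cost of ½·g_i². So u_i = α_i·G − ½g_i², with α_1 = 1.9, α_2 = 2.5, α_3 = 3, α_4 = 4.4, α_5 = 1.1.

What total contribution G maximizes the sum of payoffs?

64.5

Planner FOC: ∂(Σu_j)/∂g_i = (Σα_j) − g_i = 0, so g_i^SO = Σα_j = 12.9 for every i; G^SO = 64.5.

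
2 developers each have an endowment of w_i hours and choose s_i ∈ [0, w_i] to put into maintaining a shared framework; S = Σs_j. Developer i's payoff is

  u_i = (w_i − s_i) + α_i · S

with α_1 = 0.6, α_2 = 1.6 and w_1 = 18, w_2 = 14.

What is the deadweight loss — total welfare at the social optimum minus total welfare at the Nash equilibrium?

21.6

∂u_i/∂s_i = α_i − 1, so developer i contributes w_i if α_i > 1, else 0.
α_i > 1 for i ∈ {2}; NE contributions (0, 14), S = 14.
W^NE = Σw_i − S^NE + (Σα_i)·S^NE = 32 + 1.2·14 = 48.8.
Planner: ∂(Σu_j)/∂s_i = Σα_j − 1 = 1.2 > 0, so everyone contributes w_i; S^SO = 32, W^SO = 32 + 1.2·32 = 70.4.
Deadweight loss = 21.6.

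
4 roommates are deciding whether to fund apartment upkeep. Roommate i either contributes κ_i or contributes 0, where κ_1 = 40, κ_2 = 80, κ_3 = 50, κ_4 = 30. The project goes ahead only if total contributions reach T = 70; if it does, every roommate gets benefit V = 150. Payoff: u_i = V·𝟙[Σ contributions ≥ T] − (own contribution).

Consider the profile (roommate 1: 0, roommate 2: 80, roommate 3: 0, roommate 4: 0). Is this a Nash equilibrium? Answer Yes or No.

Total = 80 ≥ 70: provided.
Roommate 1 (pledges 0, payoff 150): pledging 40 → total 120, payoff 110. No gain.
Roommate 2 (pledges 80, payoff 70): dropping to 0 → total 0, payoff 0. No gain.
Roommate 3 (pledges 0, payoff 150): pledging 50 → total 130, payoff 100. No gain.
Roommate 4 (pledges 0, payoff 150): pledging 30 → total 110, payoff 120. No gain.

Yes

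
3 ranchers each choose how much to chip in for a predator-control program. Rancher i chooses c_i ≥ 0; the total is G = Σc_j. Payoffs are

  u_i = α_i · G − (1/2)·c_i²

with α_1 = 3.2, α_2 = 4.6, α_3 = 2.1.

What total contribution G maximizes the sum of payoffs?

Planner FOC: ∂(Σu_j)/∂c_i = (Σα_j) − c_i = 0, so c_i^SO = Σα_j = 9.9 for every i; G^SO = 29.7.

29.7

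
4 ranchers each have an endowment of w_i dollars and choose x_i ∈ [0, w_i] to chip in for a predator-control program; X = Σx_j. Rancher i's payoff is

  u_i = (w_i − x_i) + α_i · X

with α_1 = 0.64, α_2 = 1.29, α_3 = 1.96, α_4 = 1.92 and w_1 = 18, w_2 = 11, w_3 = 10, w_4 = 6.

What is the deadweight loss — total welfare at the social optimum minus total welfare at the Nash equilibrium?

∂u_i/∂x_i = α_i − 1, so rancher i contributes w_i if α_i > 1, else 0.
α_i > 1 for i ∈ {2, 3, 4}; NE contributions (0, 11, 10, 6), X = 27.
W^NE = Σw_i − X^NE + (Σα_i)·X^NE = 45 + 4.81·27 = 174.87.
Planner: ∂(Σu_j)/∂x_i = Σα_j − 1 = 4.81 > 0, so everyone contributes w_i; X^SO = 45, W^SO = 45 + 4.81·45 = 261.45.
Deadweight loss = 86.58.

86.58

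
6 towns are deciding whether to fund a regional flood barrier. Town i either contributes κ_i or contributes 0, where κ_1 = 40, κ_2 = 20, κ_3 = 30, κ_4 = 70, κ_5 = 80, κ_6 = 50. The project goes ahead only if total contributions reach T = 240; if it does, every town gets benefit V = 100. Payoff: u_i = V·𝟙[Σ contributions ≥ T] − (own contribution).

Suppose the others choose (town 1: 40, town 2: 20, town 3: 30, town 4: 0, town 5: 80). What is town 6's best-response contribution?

Others' total = 170. Even contributing 50 gives 220 < 240: no benefit either way.
Best response: 0.

0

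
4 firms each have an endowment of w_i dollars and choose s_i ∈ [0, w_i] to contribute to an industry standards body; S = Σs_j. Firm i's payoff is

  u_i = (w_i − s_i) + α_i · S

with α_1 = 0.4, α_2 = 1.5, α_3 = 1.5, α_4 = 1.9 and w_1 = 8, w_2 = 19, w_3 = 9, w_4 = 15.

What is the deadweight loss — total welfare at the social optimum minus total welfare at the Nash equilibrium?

∂u_i/∂s_i = α_i − 1, so firm i contributes w_i if α_i > 1, else 0.
α_i > 1 for i ∈ {2, 3, 4}; NE contributions (0, 19, 9, 15), S = 43.
W^NE = Σw_i − S^NE + (Σα_i)·S^NE = 51 + 4.3·43 = 235.9.
Planner: ∂(Σu_j)/∂s_i = Σα_j − 1 = 4.3 > 0, so everyone contributes w_i; S^SO = 51, W^SO = 51 + 4.3·51 = 270.3.
Deadweight loss = 34.4.

34.4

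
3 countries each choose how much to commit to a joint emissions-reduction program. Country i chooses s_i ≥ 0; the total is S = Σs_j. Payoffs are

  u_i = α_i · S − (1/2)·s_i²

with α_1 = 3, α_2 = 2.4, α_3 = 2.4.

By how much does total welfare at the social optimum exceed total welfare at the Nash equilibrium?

Country i's FOC: ∂u_i/∂s_i = α_i − s_i = 0, so s_i* = α_i.
NE contributions = (3, 2.4, 2.4); S = 7.8.
W^NE = (Σα)·S − ½Σα_i² = 7.8² − ½·20.52 = 50.58.
Planner sets s_i = Σα_j = 7.8 for every i, so S^SO = 3·7.8 = 23.4.
W^SO = (Σα)·S^SO − ½·3·(Σα)² = (3/2)·7.8² = 91.26.
Deadweight loss = W^SO − W^NE = 40.68.

40.68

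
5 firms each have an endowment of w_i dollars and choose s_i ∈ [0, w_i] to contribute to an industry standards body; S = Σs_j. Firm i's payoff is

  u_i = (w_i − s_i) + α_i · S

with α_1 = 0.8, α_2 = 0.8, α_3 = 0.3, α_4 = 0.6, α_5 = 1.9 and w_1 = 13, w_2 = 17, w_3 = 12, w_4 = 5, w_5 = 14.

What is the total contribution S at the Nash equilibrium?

14

∂u_i/∂s_i = α_i − 1, so firm i contributes w_i if α_i > 1, else 0.
α_i > 1 for i ∈ {5}; NE contributions (0, 0, 0, 0, 14), S = 14.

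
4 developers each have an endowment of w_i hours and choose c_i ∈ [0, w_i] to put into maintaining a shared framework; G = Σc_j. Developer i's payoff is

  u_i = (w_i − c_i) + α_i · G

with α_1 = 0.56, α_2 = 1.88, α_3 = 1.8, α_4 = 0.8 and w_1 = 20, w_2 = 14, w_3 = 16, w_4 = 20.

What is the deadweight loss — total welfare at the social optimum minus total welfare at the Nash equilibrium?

∂u_i/∂c_i = α_i − 1, so developer i contributes w_i if α_i > 1, else 0.
α_i > 1 for i ∈ {2, 3}; NE contributions (0, 14, 16, 0), G = 30.
W^NE = Σw_i − G^NE + (Σα_i)·G^NE = 70 + 4.04·30 = 191.2.
Planner: ∂(Σu_j)/∂c_i = Σα_j − 1 = 4.04 > 0, so everyone contributes w_i; G^SO = 70, W^SO = 70 + 4.04·70 = 352.8.
Deadweight loss = 161.6.

161.6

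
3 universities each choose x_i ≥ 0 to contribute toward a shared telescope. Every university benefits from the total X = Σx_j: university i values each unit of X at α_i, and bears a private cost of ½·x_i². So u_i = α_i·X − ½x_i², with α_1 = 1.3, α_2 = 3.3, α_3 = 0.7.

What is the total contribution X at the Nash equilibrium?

University i's FOC: ∂u_i/∂x_i = α_i − x_i = 0, so x_i* = α_i.
NE contributions = (1.3, 3.3, 0.7); X = 5.3.

5.3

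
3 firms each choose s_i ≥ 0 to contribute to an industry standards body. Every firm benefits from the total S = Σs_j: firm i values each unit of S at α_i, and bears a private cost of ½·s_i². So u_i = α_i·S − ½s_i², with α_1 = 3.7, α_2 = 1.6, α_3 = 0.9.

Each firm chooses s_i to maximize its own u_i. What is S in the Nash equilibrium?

6.2

Firm i's FOC: ∂u_i/∂s_i = α_i − s_i = 0, so s_i* = α_i.
NE contributions = (3.7, 1.6, 0.9); S = 6.2.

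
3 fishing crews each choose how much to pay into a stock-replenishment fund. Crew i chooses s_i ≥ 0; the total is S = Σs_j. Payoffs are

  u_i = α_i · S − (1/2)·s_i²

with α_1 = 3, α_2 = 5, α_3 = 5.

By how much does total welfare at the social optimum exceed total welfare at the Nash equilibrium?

114

Crew i's FOC: ∂u_i/∂s_i = α_i − s_i = 0, so s_i* = α_i.
NE contributions = (3, 5, 5); S = 13.
W^NE = (Σα)·S − ½Σα_i² = 13² − ½·59 = 139.5.
Planner sets s_i = Σα_j = 13 for every i, so S^SO = 3·13 = 39.
W^SO = (Σα)·S^SO − ½·3·(Σα)² = (3/2)·13² = 253.5.
Deadweight loss = W^SO − W^NE = 114.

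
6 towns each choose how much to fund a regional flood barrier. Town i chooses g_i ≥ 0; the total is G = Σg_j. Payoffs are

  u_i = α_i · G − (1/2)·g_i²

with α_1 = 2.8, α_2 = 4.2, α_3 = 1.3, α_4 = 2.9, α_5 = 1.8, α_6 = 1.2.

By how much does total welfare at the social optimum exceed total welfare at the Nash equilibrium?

Town i's FOC: ∂u_i/∂g_i = α_i − g_i = 0, so g_i* = α_i.
NE contributions = (2.8, 4.2, 1.3, 2.9, 1.8, 1.2); G = 14.2.
W^NE = (Σα)·G − ½Σα_i² = 14.2² − ½·40.26 = 181.51.
Planner sets g_i = Σα_j = 14.2 for every i, so G^SO = 6·14.2 = 85.2.
W^SO = (Σα)·G^SO − ½·6·(Σα)² = (6/2)·14.2² = 604.92.
Deadweight loss = W^SO − W^NE = 423.41.

423.41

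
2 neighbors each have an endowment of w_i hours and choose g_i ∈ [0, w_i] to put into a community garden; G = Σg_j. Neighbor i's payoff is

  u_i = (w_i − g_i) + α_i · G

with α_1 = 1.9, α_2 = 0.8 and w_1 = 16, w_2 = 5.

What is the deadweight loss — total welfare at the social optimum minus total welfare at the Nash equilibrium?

8.5

∂u_i/∂g_i = α_i − 1, so neighbor i contributes w_i if α_i > 1, else 0.
α_i > 1 for i ∈ {1}; NE contributions (16, 0), G = 16.
W^NE = Σw_i − G^NE + (Σα_i)·G^NE = 21 + 1.7·16 = 48.2.
Planner: ∂(Σu_j)/∂g_i = Σα_j − 1 = 1.7 > 0, so everyone contributes w_i; G^SO = 21, W^SO = 21 + 1.7·21 = 56.7.
Deadweight loss = 8.5.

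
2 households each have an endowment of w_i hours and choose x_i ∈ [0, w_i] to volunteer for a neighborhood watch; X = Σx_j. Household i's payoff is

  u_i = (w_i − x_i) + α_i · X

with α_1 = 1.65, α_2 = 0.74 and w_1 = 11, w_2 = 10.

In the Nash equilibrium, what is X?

11

∂u_i/∂x_i = α_i − 1, so household i contributes w_i if α_i > 1, else 0.
α_i > 1 for i ∈ {1}; NE contributions (11, 0), X = 11.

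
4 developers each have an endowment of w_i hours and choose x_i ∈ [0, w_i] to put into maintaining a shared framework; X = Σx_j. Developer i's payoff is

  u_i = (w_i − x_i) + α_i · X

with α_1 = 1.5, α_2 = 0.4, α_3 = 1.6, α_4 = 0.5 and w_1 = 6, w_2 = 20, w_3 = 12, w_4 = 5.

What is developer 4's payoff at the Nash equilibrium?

∂u_i/∂x_i = α_i − 1, so developer i contributes w_i if α_i > 1, else 0.
α_i > 1 for i ∈ {1, 3}; NE contributions (6, 0, 12, 0), X = 18.
u_4 = (5 − 0) + 0.5·18 = 14.

14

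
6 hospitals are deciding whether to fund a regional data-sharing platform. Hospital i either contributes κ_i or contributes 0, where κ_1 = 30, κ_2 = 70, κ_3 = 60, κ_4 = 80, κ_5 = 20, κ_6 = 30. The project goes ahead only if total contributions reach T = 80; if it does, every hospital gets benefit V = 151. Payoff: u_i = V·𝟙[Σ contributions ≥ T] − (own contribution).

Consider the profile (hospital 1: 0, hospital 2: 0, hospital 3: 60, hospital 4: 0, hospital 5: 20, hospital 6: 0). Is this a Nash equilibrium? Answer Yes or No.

Yes

Total = 80 ≥ 80: provided.
Hospital 1 (pledges 0, payoff 151): pledging 30 → total 110, payoff 121. No gain.
Hospital 2 (pledges 0, payoff 151): pledging 70 → total 150, payoff 81. No gain.
Hospital 3 (pledges 60, payoff 91): dropping to 0 → total 20, payoff 0. No gain.
Hospital 4 (pledges 0, payoff 151): pledging 80 → total 160, payoff 71. No gain.
Hospital 5 (pledges 20, payoff 131): dropping to 0 → total 60, payoff 0. No gain.
Hospital 6 (pledges 0, payoff 151): pledging 30 → total 110, payoff 121. No gain.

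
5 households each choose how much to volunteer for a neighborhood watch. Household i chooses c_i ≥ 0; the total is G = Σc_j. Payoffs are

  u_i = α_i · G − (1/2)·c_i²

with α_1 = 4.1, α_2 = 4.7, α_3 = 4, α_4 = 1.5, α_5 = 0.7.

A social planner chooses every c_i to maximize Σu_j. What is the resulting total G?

75

Planner FOC: ∂(Σu_j)/∂c_i = (Σα_j) − c_i = 0, so c_i^SO = Σα_j = 15 for every i; G^SO = 75.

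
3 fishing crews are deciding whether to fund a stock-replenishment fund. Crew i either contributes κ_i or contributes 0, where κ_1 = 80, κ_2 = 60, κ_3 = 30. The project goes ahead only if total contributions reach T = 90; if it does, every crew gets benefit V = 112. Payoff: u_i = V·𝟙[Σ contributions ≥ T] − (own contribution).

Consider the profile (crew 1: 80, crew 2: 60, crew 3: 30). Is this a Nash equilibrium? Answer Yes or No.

No

Total = 170 ≥ 90: provided.
Crew 1 (pledges 80, payoff 32): dropping to 0 → total 90, payoff 112. Profitable deviation.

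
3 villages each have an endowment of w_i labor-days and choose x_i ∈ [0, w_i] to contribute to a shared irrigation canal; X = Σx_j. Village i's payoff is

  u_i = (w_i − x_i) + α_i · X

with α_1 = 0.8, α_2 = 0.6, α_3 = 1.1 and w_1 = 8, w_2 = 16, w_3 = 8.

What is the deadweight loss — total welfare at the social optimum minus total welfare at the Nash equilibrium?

∂u_i/∂x_i = α_i − 1, so village i contributes w_i if α_i > 1, else 0.
α_i > 1 for i ∈ {3}; NE contributions (0, 0, 8), X = 8.
W^NE = Σw_i − X^NE + (Σα_i)·X^NE = 32 + 1.5·8 = 44.
Planner: ∂(Σu_j)/∂x_i = Σα_j − 1 = 1.5 > 0, so everyone contributes w_i; X^SO = 32, W^SO = 32 + 1.5·32 = 80.
Deadweight loss = 36.

36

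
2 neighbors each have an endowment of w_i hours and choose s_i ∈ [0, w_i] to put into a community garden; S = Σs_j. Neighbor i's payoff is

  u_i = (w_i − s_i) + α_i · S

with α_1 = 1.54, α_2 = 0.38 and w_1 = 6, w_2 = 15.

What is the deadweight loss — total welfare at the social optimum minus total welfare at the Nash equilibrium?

∂u_i/∂s_i = α_i − 1, so neighbor i contributes w_i if α_i > 1, else 0.
α_i > 1 for i ∈ {1}; NE contributions (6, 0), S = 6.
W^NE = Σw_i − S^NE + (Σα_i)·S^NE = 21 + 0.92·6 = 26.52.
Planner: ∂(Σu_j)/∂s_i = Σα_j − 1 = 0.92 > 0, so everyone contributes w_i; S^SO = 21, W^SO = 21 + 0.92·21 = 40.32.
Deadweight loss = 13.8.

13.8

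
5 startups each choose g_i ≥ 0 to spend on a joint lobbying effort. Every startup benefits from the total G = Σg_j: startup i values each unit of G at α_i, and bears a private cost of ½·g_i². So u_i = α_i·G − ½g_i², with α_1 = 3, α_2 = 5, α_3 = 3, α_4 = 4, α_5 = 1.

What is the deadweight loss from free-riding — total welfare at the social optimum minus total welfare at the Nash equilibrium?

414

Startup i's FOC: ∂u_i/∂g_i = α_i − g_i = 0, so g_i* = α_i.
NE contributions = (3, 5, 3, 4, 1); G = 16.
W^NE = (Σα)·G − ½Σα_i² = 16² − ½·60 = 226.
Planner sets g_i = Σα_j = 16 for every i, so G^SO = 5·16 = 80.
W^SO = (Σα)·G^SO − ½·5·(Σα)² = (5/2)·16² = 640.
Deadweight loss = W^SO − W^NE = 414.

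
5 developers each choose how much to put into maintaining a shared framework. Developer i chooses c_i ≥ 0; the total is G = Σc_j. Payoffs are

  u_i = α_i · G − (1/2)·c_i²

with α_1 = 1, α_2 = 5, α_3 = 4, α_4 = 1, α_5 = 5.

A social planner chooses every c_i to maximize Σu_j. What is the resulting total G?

80

Planner FOC: ∂(Σu_j)/∂c_i = (Σα_j) − c_i = 0, so c_i^SO = Σα_j = 16 for every i; G^SO = 80.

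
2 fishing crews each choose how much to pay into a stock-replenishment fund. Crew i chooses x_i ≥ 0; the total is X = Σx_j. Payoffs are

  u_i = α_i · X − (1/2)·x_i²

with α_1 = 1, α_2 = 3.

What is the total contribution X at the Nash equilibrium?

Crew i's FOC: ∂u_i/∂x_i = α_i − x_i = 0, so x_i* = α_i.
NE contributions = (1, 3); X = 4.

4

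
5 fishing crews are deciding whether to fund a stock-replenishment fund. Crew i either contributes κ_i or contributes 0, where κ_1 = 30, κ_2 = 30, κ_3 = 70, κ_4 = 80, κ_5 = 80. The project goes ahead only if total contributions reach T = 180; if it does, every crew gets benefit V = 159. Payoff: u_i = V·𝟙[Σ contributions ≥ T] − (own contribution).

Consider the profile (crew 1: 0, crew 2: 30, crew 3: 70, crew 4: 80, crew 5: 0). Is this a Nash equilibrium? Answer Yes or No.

Yes

Total = 180 ≥ 180: provided.
Crew 1 (pledges 0, payoff 159): pledging 30 → total 210, payoff 129. No gain.
Crew 2 (pledges 30, payoff 129): dropping to 0 → total 150, payoff 0. No gain.
Crew 3 (pledges 70, payoff 89): dropping to 0 → total 110, payoff 0. No gain.
Crew 4 (pledges 80, payoff 79): dropping to 0 → total 100, payoff 0. No gain.
Crew 5 (pledges 0, payoff 159): pledging 80 → total 260, payoff 79. No gain.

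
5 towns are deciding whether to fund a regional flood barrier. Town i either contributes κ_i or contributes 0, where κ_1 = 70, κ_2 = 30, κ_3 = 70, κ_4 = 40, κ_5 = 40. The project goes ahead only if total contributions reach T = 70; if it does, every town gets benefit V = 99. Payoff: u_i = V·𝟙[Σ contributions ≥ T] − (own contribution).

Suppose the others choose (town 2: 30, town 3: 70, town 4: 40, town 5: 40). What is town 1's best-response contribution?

Others' total = 180 ≥ 70; contributing adds cost 70 for no extra benefit.
Best response: 0.

0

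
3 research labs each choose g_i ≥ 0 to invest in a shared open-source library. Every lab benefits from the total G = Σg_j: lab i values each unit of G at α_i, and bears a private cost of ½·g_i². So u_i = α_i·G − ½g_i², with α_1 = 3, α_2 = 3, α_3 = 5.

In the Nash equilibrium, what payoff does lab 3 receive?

42.5

Lab i's FOC: ∂u_i/∂g_i = α_i − g_i = 0, so g_i* = α_i.
NE contributions = (3, 3, 5); G = 11.
u_3 = α_3·G − ½·(g_3)² = 5·11 − ½·5² = 42.5.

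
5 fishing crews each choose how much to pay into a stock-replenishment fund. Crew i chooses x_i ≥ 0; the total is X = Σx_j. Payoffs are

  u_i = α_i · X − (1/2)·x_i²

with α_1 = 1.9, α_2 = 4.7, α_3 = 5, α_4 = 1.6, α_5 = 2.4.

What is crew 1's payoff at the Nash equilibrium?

27.835

Crew i's FOC: ∂u_i/∂x_i = α_i − x_i = 0, so x_i* = α_i.
NE contributions = (1.9, 4.7, 5, 1.6, 2.4); X = 15.6.
u_1 = α_1·X − ½·(x_1)² = 1.9·15.6 − ½·1.9² = 27.835.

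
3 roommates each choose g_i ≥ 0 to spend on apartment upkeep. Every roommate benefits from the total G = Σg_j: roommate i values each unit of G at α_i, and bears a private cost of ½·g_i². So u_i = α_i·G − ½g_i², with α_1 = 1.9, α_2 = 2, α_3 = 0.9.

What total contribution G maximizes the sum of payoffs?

14.4

Planner FOC: ∂(Σu_j)/∂g_i = (Σα_j) − g_i = 0, so g_i^SO = Σα_j = 4.8 for every i; G^SO = 14.4.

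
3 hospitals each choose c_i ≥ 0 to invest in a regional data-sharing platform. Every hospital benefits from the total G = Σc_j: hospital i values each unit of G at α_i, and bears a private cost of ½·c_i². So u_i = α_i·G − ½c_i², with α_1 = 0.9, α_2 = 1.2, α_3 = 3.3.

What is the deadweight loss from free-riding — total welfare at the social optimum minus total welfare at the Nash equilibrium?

Hospital i's FOC: ∂u_i/∂c_i = α_i − c_i = 0, so c_i* = α_i.
NE contributions = (0.9, 1.2, 3.3); G = 5.4.
W^NE = (Σα)·G − ½Σα_i² = 5.4² − ½·13.14 = 22.59.
Planner sets c_i = Σα_j = 5.4 for every i, so G^SO = 3·5.4 = 16.2.
W^SO = (Σα)·G^SO − ½·3·(Σα)² = (3/2)·5.4² = 43.74.
Deadweight loss = W^SO − W^NE = 21.15.

21.15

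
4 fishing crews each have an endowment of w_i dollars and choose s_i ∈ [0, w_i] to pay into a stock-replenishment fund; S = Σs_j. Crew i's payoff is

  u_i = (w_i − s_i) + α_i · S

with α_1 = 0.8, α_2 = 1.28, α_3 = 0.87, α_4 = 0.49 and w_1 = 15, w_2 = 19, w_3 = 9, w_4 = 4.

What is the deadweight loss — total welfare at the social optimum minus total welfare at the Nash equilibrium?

∂u_i/∂s_i = α_i − 1, so crew i contributes w_i if α_i > 1, else 0.
α_i > 1 for i ∈ {2}; NE contributions (0, 19, 0, 0), S = 19.
W^NE = Σw_i − S^NE + (Σα_i)·S^NE = 47 + 2.44·19 = 93.36.
Planner: ∂(Σu_j)/∂s_i = Σα_j − 1 = 2.44 > 0, so everyone contributes w_i; S^SO = 47, W^SO = 47 + 2.44·47 = 161.68.
Deadweight loss = 68.32.

68.32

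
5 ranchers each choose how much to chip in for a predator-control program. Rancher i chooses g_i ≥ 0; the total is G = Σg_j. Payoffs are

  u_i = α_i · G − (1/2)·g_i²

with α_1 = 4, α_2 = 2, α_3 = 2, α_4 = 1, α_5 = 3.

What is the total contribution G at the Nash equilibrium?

12

Rancher i's FOC: ∂u_i/∂g_i = α_i − g_i = 0, so g_i* = α_i.
NE contributions = (4, 2, 2, 1, 3); G = 12.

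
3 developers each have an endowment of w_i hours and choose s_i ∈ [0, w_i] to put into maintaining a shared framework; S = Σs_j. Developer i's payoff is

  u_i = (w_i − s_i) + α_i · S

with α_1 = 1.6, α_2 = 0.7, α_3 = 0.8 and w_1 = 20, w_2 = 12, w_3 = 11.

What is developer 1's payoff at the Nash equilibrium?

32

∂u_i/∂s_i = α_i − 1, so developer i contributes w_i if α_i > 1, else 0.
α_i > 1 for i ∈ {1}; NE contributions (20, 0, 0), S = 20.
u_1 = (20 − 20) + 1.6·20 = 32.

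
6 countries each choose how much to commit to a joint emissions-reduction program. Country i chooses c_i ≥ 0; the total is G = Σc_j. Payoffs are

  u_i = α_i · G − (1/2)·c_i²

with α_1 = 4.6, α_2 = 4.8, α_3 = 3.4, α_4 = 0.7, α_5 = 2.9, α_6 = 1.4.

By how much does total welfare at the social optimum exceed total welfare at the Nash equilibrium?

Country i's FOC: ∂u_i/∂c_i = α_i − c_i = 0, so c_i* = α_i.
NE contributions = (4.6, 4.8, 3.4, 0.7, 2.9, 1.4); G = 17.8.
W^NE = (Σα)·G − ½Σα_i² = 17.8² − ½·66.62 = 283.53.
Planner sets c_i = Σα_j = 17.8 for every i, so G^SO = 6·17.8 = 106.8.
W^SO = (Σα)·G^SO − ½·6·(Σα)² = (6/2)·17.8² = 950.52.
Deadweight loss = W^SO − W^NE = 666.99.

666.99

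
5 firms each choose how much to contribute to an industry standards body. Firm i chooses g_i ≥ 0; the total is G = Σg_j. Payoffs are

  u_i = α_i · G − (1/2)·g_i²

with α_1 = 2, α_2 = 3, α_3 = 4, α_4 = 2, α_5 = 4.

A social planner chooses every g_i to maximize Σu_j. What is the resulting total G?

75

Planner FOC: ∂(Σu_j)/∂g_i = (Σα_j) − g_i = 0, so g_i^SO = Σα_j = 15 for every i; G^SO = 75.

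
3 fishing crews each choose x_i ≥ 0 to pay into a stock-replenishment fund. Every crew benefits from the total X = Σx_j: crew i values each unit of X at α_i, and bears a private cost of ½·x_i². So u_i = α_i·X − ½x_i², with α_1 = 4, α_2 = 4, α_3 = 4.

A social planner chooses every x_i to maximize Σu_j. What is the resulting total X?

Planner FOC: ∂(Σu_j)/∂x_i = (Σα_j) − x_i = 0, so x_i^SO = Σα_j = 12 for every i; X^SO = 36.

36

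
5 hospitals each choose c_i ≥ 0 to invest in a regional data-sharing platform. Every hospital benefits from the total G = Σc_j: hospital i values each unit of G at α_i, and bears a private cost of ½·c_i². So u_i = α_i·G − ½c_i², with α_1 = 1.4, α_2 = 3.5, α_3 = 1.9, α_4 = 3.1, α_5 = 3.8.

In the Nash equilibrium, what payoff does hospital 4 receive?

37.665

Hospital i's FOC: ∂u_i/∂c_i = α_i − c_i = 0, so c_i* = α_i.
NE contributions = (1.4, 3.5, 1.9, 3.1, 3.8); G = 13.7.
u_4 = α_4·G − ½·(c_4)² = 3.1·13.7 − ½·3.1² = 37.665.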